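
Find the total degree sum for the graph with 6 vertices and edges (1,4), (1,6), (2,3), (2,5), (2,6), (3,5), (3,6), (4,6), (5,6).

Step 1: Count edges incident to each vertex:
  deg(1) = 2 (neighbors: 4, 6)
  deg(2) = 3 (neighbors: 3, 5, 6)
  deg(3) = 3 (neighbors: 2, 5, 6)
  deg(4) = 2 (neighbors: 1, 6)
  deg(5) = 3 (neighbors: 2, 3, 6)
  deg(6) = 5 (neighbors: 1, 2, 3, 4, 5)

Step 2: Sum all degrees:
  2 + 3 + 3 + 2 + 3 + 5 = 18

Verification: sum of degrees = 2 * |E| = 2 * 9 = 18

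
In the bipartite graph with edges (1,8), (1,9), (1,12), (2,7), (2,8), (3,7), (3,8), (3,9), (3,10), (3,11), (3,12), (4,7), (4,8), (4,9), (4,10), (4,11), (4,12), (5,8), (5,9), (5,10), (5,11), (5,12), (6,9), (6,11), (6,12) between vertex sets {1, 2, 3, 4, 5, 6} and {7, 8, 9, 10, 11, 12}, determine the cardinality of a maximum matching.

Step 1: List the neighbors of each left vertex:
  1: 8, 9, 12
  2: 7, 8
  3: 7, 8, 9, 10, 11, 12
  4: 7, 8, 9, 10, 11, 12
  5: 8, 9, 10, 11, 12
  6: 9, 11, 12

Step 2: Greedily match left vertices, then look for augmenting paths:
  Match 1 -- 8
  Match 2 -- 7
  Match 3 -- 9
  Match 4 -- 10
  Match 5 -- 11
  Match 6 -- 12
  No augmenting path remains.

Step 3: Verify this is maximum:
  Matching size 6 = min(|L|, |R|) = min(6, 6), which is an upper bound, so this matching is maximum.

Maximum matching: {(1,8), (2,7), (3,9), (4,10), (5,11), (6,12)}
Size: 6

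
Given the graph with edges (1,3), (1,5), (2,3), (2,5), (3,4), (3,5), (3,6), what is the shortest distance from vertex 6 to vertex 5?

Step 1: Build adjacency list:
  1: 3, 5
  2: 3, 5
  3: 1, 2, 4, 5, 6
  4: 3
  5: 1, 2, 3
  6: 3

Step 2: BFS from vertex 6 to find shortest path to 5:
  vertex 3 reached at distance 1
  vertex 1 reached at distance 2
  vertex 2 reached at distance 2
  vertex 4 reached at distance 2
  vertex 5 reached at distance 2

Step 3: Shortest path: 6 -> 3 -> 5
Path length: 2 edges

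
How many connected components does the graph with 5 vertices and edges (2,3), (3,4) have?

Step 1: Build adjacency list from edges:
  1: (none)
  2: 3
  3: 2, 4
  4: 3
  5: (none)

Step 2: Run BFS/DFS from vertex 1:
  Visited: {1}
  Reached 1 of 5 vertices

Step 3: Only 1 of 5 vertices reached. Graph is disconnected.
Connected components: {1}, {2, 3, 4}, {5}
Number of connected components: 3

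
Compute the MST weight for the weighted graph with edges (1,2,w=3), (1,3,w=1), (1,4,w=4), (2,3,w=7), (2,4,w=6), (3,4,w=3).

Apply Kruskal's algorithm (sort edges by weight, add if no cycle):

Sorted edges by weight:
  (1,3) w=1
  (1,2) w=3
  (3,4) w=3
  (1,4) w=4
  (2,4) w=6
  (2,3) w=7

Add edge (1,3) w=1 -- no cycle. Running total: 1
Add edge (1,2) w=3 -- no cycle. Running total: 4
Add edge (3,4) w=3 -- no cycle. Running total: 7

MST edges: (1,3,w=1), (1,2,w=3), (3,4,w=3)
Total MST weight: 1 + 3 + 3 = 7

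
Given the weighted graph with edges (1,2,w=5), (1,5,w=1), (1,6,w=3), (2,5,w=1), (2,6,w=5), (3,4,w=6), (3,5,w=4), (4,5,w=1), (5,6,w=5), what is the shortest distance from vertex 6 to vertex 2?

Step 1: Build adjacency list with weights:
  1: 2(w=5), 5(w=1), 6(w=3)
  2: 1(w=5), 5(w=1), 6(w=5)
  3: 4(w=6), 5(w=4)
  4: 3(w=6), 5(w=1)
  5: 1(w=1), 2(w=1), 3(w=4), 4(w=1), 6(w=5)
  6: 1(w=3), 2(w=5), 5(w=5)

Step 2: Apply Dijkstra's algorithm from vertex 6:
  Visit vertex 6 (distance=0)
    Update dist[1] = 3
    Update dist[2] = 5
    Update dist[5] = 5
  Visit vertex 1 (distance=3)
    Update dist[5] = 4
  Visit vertex 5 (distance=4)
    Update dist[3] = 8
    Update dist[4] = 5
  Visit vertex 2 (distance=5)

Step 3: Shortest path: 6 -> 2
Total weight: 5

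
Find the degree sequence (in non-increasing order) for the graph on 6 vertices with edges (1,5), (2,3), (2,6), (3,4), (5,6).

Step 1: Count edges incident to each vertex:
  deg(1) = 1 (neighbors: 5)
  deg(2) = 2 (neighbors: 3, 6)
  deg(3) = 2 (neighbors: 2, 4)
  deg(4) = 1 (neighbors: 3)
  deg(5) = 2 (neighbors: 1, 6)
  deg(6) = 2 (neighbors: 2, 5)

Step 2: Sort degrees in non-increasing order:
  Degrees: [1, 2, 2, 1, 2, 2] -> sorted: [2, 2, 2, 2, 1, 1]

Degree sequence: [2, 2, 2, 2, 1, 1]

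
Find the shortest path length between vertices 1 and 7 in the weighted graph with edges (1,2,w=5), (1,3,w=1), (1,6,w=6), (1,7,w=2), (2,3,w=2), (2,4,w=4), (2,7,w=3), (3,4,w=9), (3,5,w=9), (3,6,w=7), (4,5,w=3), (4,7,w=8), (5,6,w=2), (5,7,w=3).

Step 1: Build adjacency list with weights:
  1: 2(w=5), 3(w=1), 6(w=6), 7(w=2)
  2: 1(w=5), 3(w=2), 4(w=4), 7(w=3)
  3: 1(w=1), 2(w=2), 4(w=9), 5(w=9), 6(w=7)
  4: 2(w=4), 3(w=9), 5(w=3), 7(w=8)
  5: 3(w=9), 4(w=3), 6(w=2), 7(w=3)
  6: 1(w=6), 3(w=7), 5(w=2)
  7: 1(w=2), 2(w=3), 4(w=8), 5(w=3)

Step 2: Apply Dijkstra's algorithm from vertex 1:
  Visit vertex 1 (distance=0)
    Update dist[2] = 5
    Update dist[3] = 1
    Update dist[6] = 6
    Update dist[7] = 2
  Visit vertex 3 (distance=1)
    Update dist[2] = 3
    Update dist[4] = 10
    Update dist[5] = 10
  Visit vertex 7 (distance=2)
    Update dist[5] = 5

Step 3: Shortest path: 1 -> 7
Total weight: 2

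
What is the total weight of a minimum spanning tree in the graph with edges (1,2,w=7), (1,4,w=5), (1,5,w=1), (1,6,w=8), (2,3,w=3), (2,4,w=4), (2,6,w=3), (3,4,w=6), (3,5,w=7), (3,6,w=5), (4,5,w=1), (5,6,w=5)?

Apply Kruskal's algorithm (sort edges by weight, add if no cycle):

Sorted edges by weight:
  (1,5) w=1
  (4,5) w=1
  (2,6) w=3
  (2,3) w=3
  (2,4) w=4
  (1,4) w=5
  (3,6) w=5
  (5,6) w=5
  (3,4) w=6
  (1,2) w=7
  (3,5) w=7
  (1,6) w=8

Add edge (1,5) w=1 -- no cycle. Running total: 1
Add edge (4,5) w=1 -- no cycle. Running total: 2
Add edge (2,6) w=3 -- no cycle. Running total: 5
Add edge (2,3) w=3 -- no cycle. Running total: 8
Add edge (2,4) w=4 -- no cycle. Running total: 12

MST edges: (1,5,w=1), (4,5,w=1), (2,6,w=3), (2,3,w=3), (2,4,w=4)
Total MST weight: 1 + 1 + 3 + 3 + 4 = 12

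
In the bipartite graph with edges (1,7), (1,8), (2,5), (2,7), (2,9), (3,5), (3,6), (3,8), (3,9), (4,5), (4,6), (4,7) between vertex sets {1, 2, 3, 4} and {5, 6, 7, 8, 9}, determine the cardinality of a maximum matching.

Step 1: List the neighbors of each left vertex:
  1: 7, 8
  2: 5, 7, 9
  3: 5, 6, 8, 9
  4: 5, 6, 7

Step 2: Greedily match left vertices, then look for augmenting paths:
  Match 1 -- 7
  Match 2 -- 9
  Match 3 -- 6
  Match 4 -- 5
  No augmenting path remains.

Step 3: Verify this is maximum:
  Matching size 4 = min(|L|, |R|) = min(4, 5), which is an upper bound, so this matching is maximum.

Maximum matching: {(1,7), (2,9), (3,6), (4,5)}
Size: 4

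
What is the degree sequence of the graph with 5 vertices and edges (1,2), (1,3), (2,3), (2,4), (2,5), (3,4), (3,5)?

Step 1: Count edges incident to each vertex:
  deg(1) = 2 (neighbors: 2, 3)
  deg(2) = 4 (neighbors: 1, 3, 4, 5)
  deg(3) = 4 (neighbors: 1, 2, 4, 5)
  deg(4) = 2 (neighbors: 2, 3)
  deg(5) = 2 (neighbors: 2, 3)

Step 2: Sort degrees in non-increasing order:
  Degrees: [2, 4, 4, 2, 2] -> sorted: [4, 4, 2, 2, 2]

Degree sequence: [4, 4, 2, 2, 2]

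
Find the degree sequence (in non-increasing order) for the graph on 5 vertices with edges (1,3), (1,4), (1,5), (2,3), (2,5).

Step 1: Count edges incident to each vertex:
  deg(1) = 3 (neighbors: 3, 4, 5)
  deg(2) = 2 (neighbors: 3, 5)
  deg(3) = 2 (neighbors: 1, 2)
  deg(4) = 1 (neighbors: 1)
  deg(5) = 2 (neighbors: 1, 2)

Step 2: Sort degrees in non-increasing order:
  Degrees: [3, 2, 2, 1, 2] -> sorted: [3, 2, 2, 2, 1]

Degree sequence: [3, 2, 2, 2, 1]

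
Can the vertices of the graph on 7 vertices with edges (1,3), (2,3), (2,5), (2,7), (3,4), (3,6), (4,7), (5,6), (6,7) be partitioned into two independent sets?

Step 1: Attempt 2-coloring using BFS:
  Start at vertex 1, assign color 0
  Color vertex 3 with color 1 (neighbor of 1)
  Color vertex 2 with color 0 (neighbor of 3)
  Color vertex 4 with color 0 (neighbor of 3)
  Color vertex 6 with color 0 (neighbor of 3)
  Color vertex 5 with color 1 (neighbor of 2)
  Color vertex 7 with color 1 (neighbor of 2)

Step 2: 2-coloring succeeded. No conflicts found.
  Set A (color 0): {1, 2, 4, 6}
  Set B (color 1): {3, 5, 7}

The graph is bipartite with partition {1, 2, 4, 6}, {3, 5, 7}.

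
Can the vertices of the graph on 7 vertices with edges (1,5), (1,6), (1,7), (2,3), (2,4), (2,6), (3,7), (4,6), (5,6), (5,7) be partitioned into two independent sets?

Step 1: Attempt 2-coloring using BFS:
  Start at vertex 1, assign color 0
  Color vertex 5 with color 1 (neighbor of 1)
  Color vertex 6 with color 1 (neighbor of 1)
  Color vertex 7 with color 1 (neighbor of 1)

Step 2: Conflict found! Vertices 5 and 6 are adjacent but have the same color.
This means the graph contains an odd cycle.

The graph is NOT bipartite.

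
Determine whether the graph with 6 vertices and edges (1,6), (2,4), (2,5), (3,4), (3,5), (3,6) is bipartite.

Step 1: Attempt 2-coloring using BFS:
  Start at vertex 1, assign color 0
  Color vertex 6 with color 1 (neighbor of 1)
  Color vertex 3 with color 0 (neighbor of 6)
  Color vertex 4 with color 1 (neighbor of 3)
  Color vertex 5 with color 1 (neighbor of 3)
  Color vertex 2 with color 0 (neighbor of 4)

Step 2: 2-coloring succeeded. No conflicts found.
  Set A (color 0): {1, 2, 3}
  Set B (color 1): {4, 5, 6}

The graph is bipartite with partition {1, 2, 3}, {4, 5, 6}.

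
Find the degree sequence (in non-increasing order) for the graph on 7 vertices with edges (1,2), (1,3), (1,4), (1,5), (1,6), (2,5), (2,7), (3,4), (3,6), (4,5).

Step 1: Count edges incident to each vertex:
  deg(1) = 5 (neighbors: 2, 3, 4, 5, 6)
  deg(2) = 3 (neighbors: 1, 5, 7)
  deg(3) = 3 (neighbors: 1, 4, 6)
  deg(4) = 3 (neighbors: 1, 3, 5)
  deg(5) = 3 (neighbors: 1, 2, 4)
  deg(6) = 2 (neighbors: 1, 3)
  deg(7) = 1 (neighbors: 2)

Step 2: Sort degrees in non-increasing order:
  Degrees: [5, 3, 3, 3, 3, 2, 1] -> sorted: [5, 3, 3, 3, 3, 2, 1]

Degree sequence: [5, 3, 3, 3, 3, 2, 1]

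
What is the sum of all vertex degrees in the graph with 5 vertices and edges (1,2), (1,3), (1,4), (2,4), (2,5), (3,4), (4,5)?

Step 1: Count edges incident to each vertex:
  deg(1) = 3 (neighbors: 2, 3, 4)
  deg(2) = 3 (neighbors: 1, 4, 5)
  deg(3) = 2 (neighbors: 1, 4)
  deg(4) = 4 (neighbors: 1, 2, 3, 5)
  deg(5) = 2 (neighbors: 2, 4)

Step 2: Sum all degrees:
  3 + 3 + 2 + 4 + 2 = 14

Verification: sum of degrees = 2 * |E| = 2 * 7 = 14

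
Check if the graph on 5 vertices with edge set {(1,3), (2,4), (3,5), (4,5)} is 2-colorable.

Step 1: Attempt 2-coloring using BFS:
  Start at vertex 1, assign color 0
  Color vertex 3 with color 1 (neighbor of 1)
  Color vertex 5 with color 0 (neighbor of 3)
  Color vertex 4 with color 1 (neighbor of 5)
  Color vertex 2 with color 0 (neighbor of 4)

Step 2: 2-coloring succeeded. No conflicts found.
  Set A (color 0): {1, 2, 5}
  Set B (color 1): {3, 4}

The graph is bipartite with partition {1, 2, 5}, {3, 4}.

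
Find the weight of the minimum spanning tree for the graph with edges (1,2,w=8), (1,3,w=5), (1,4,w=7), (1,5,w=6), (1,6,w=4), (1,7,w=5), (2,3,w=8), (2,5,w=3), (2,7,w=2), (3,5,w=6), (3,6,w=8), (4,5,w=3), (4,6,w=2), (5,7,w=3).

Apply Kruskal's algorithm (sort edges by weight, add if no cycle):

Sorted edges by weight:
  (2,7) w=2
  (4,6) w=2
  (2,5) w=3
  (4,5) w=3
  (5,7) w=3
  (1,6) w=4
  (1,3) w=5
  (1,7) w=5
  (1,5) w=6
  (3,5) w=6
  (1,4) w=7
  (1,2) w=8
  (2,3) w=8
  (3,6) w=8

Add edge (2,7) w=2 -- no cycle. Running total: 2
Add edge (4,6) w=2 -- no cycle. Running total: 4
Add edge (2,5) w=3 -- no cycle. Running total: 7
Add edge (4,5) w=3 -- no cycle. Running total: 10
Skip edge (5,7) w=3 -- would create cycle
Add edge (1,6) w=4 -- no cycle. Running total: 14
Add edge (1,3) w=5 -- no cycle. Running total: 19

MST edges: (2,7,w=2), (4,6,w=2), (2,5,w=3), (4,5,w=3), (1,6,w=4), (1,3,w=5)
Total MST weight: 2 + 2 + 3 + 3 + 4 + 5 = 19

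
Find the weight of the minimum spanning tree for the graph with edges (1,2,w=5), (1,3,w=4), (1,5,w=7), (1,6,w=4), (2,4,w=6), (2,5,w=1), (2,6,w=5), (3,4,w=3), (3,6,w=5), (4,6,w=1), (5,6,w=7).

Apply Kruskal's algorithm (sort edges by weight, add if no cycle):

Sorted edges by weight:
  (2,5) w=1
  (4,6) w=1
  (3,4) w=3
  (1,3) w=4
  (1,6) w=4
  (1,2) w=5
  (2,6) w=5
  (3,6) w=5
  (2,4) w=6
  (1,5) w=7
  (5,6) w=7

Add edge (2,5) w=1 -- no cycle. Running total: 1
Add edge (4,6) w=1 -- no cycle. Running total: 2
Add edge (3,4) w=3 -- no cycle. Running total: 5
Add edge (1,3) w=4 -- no cycle. Running total: 9
Skip edge (1,6) w=4 -- would create cycle
Add edge (1,2) w=5 -- no cycle. Running total: 14

MST edges: (2,5,w=1), (4,6,w=1), (3,4,w=3), (1,3,w=4), (1,2,w=5)
Total MST weight: 1 + 1 + 3 + 4 + 5 = 14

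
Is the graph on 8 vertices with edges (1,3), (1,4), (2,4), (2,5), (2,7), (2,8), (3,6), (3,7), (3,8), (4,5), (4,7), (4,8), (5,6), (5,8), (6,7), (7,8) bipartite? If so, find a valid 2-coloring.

Step 1: Attempt 2-coloring using BFS:
  Start at vertex 1, assign color 0
  Color vertex 3 with color 1 (neighbor of 1)
  Color vertex 4 with color 1 (neighbor of 1)
  Color vertex 6 with color 0 (neighbor of 3)
  Color vertex 7 with color 0 (neighbor of 3)
  Color vertex 8 with color 0 (neighbor of 3)
  Color vertex 2 with color 0 (neighbor of 4)
  Color vertex 5 with color 0 (neighbor of 4)

Step 2: Conflict found! Vertices 6 and 5 are adjacent but have the same color.
This means the graph contains an odd cycle.

The graph is NOT bipartite.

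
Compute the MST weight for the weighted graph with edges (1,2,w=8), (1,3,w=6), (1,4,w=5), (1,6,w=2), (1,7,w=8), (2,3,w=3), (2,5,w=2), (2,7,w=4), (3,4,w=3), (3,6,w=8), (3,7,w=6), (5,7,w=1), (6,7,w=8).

Apply Kruskal's algorithm (sort edges by weight, add if no cycle):

Sorted edges by weight:
  (5,7) w=1
  (1,6) w=2
  (2,5) w=2
  (2,3) w=3
  (3,4) w=3
  (2,7) w=4
  (1,4) w=5
  (1,3) w=6
  (3,7) w=6
  (1,2) w=8
  (1,7) w=8
  (3,6) w=8
  (6,7) w=8

Add edge (5,7) w=1 -- no cycle. Running total: 1
Add edge (1,6) w=2 -- no cycle. Running total: 3
Add edge (2,5) w=2 -- no cycle. Running total: 5
Add edge (2,3) w=3 -- no cycle. Running total: 8
Add edge (3,4) w=3 -- no cycle. Running total: 11
Skip edge (2,7) w=4 -- would create cycle
Add edge (1,4) w=5 -- no cycle. Running total: 16

MST edges: (5,7,w=1), (1,6,w=2), (2,5,w=2), (2,3,w=3), (3,4,w=3), (1,4,w=5)
Total MST weight: 1 + 2 + 2 + 3 + 3 + 5 = 16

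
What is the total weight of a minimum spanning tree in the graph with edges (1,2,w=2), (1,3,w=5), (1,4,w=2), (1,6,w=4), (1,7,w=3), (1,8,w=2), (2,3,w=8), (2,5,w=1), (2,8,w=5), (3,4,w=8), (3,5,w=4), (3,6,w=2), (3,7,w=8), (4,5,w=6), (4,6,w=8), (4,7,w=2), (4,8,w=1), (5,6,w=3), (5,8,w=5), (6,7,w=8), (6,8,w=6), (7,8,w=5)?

Apply Kruskal's algorithm (sort edges by weight, add if no cycle):

Sorted edges by weight:
  (2,5) w=1
  (4,8) w=1
  (1,8) w=2
  (1,2) w=2
  (1,4) w=2
  (3,6) w=2
  (4,7) w=2
  (1,7) w=3
  (5,6) w=3
  (1,6) w=4
  (3,5) w=4
  (1,3) w=5
  (2,8) w=5
  (5,8) w=5
  (7,8) w=5
  (4,5) w=6
  (6,8) w=6
  (2,3) w=8
  (3,4) w=8
  (3,7) w=8
  (4,6) w=8
  (6,7) w=8

Add edge (2,5) w=1 -- no cycle. Running total: 1
Add edge (4,8) w=1 -- no cycle. Running total: 2
Add edge (1,8) w=2 -- no cycle. Running total: 4
Add edge (1,2) w=2 -- no cycle. Running total: 6
Skip edge (1,4) w=2 -- would create cycle
Add edge (3,6) w=2 -- no cycle. Running total: 8
Add edge (4,7) w=2 -- no cycle. Running total: 10
Skip edge (1,7) w=3 -- would create cycle
Add edge (5,6) w=3 -- no cycle. Running total: 13

MST edges: (2,5,w=1), (4,8,w=1), (1,8,w=2), (1,2,w=2), (3,6,w=2), (4,7,w=2), (5,6,w=3)
Total MST weight: 1 + 1 + 2 + 2 + 2 + 2 + 3 = 13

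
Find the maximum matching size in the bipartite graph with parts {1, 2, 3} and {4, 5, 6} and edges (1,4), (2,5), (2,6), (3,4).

Step 1: List the neighbors of each left vertex:
  1: 4
  2: 5, 6
  3: 4

Step 2: Greedily match left vertices, then look for augmenting paths:
  Match 1 -- 4
  Match 2 -- 5
  No augmenting path remains.

Step 3: Verify this is maximum:
  Matching has size 2. The vertex set {2, 4} covers every edge and has size 2; any matching has at most one edge per cover vertex, so 2 is maximum (König's theorem).

Maximum matching: {(1,4), (2,5)}
Size: 2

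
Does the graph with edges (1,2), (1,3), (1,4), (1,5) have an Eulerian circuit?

Step 1: Find the degree of each vertex:
  deg(1) = 4
  deg(2) = 1
  deg(3) = 1
  deg(4) = 1
  deg(5) = 1

Step 2: Count vertices with odd degree:
  Odd-degree vertices: 2, 3, 4, 5 (4 total)

Step 3: Apply Euler's theorem:
  - Eulerian circuit exists iff graph is connected and all vertices have even degree
  - Eulerian path exists iff graph is connected and has 0 or 2 odd-degree vertices

Graph has 4 odd-degree vertices (need 0 or 2).
Neither Eulerian path nor Eulerian circuit exists.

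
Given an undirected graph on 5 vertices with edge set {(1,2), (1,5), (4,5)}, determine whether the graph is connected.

Step 1: Build adjacency list from edges:
  1: 2, 5
  2: 1
  3: (none)
  4: 5
  5: 1, 4

Step 2: Run BFS/DFS from vertex 1:
  Visited: {1, 2, 5, 4}
  Reached 4 of 5 vertices

Step 3: Only 4 of 5 vertices reached. Graph is disconnected.
Connected components: {1, 2, 4, 5}, {3}
Answer: No, the graph is not connected (2 components).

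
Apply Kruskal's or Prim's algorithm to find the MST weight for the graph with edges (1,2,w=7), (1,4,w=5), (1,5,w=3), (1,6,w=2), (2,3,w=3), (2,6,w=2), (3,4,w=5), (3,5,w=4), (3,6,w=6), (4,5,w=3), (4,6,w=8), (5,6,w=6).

Apply Kruskal's algorithm (sort edges by weight, add if no cycle):

Sorted edges by weight:
  (1,6) w=2
  (2,6) w=2
  (1,5) w=3
  (2,3) w=3
  (4,5) w=3
  (3,5) w=4
  (1,4) w=5
  (3,4) w=5
  (3,6) w=6
  (5,6) w=6
  (1,2) w=7
  (4,6) w=8

Add edge (1,6) w=2 -- no cycle. Running total: 2
Add edge (2,6) w=2 -- no cycle. Running total: 4
Add edge (1,5) w=3 -- no cycle. Running total: 7
Add edge (2,3) w=3 -- no cycle. Running total: 10
Add edge (4,5) w=3 -- no cycle. Running total: 13

MST edges: (1,6,w=2), (2,6,w=2), (1,5,w=3), (2,3,w=3), (4,5,w=3)
Total MST weight: 2 + 2 + 3 + 3 + 3 = 13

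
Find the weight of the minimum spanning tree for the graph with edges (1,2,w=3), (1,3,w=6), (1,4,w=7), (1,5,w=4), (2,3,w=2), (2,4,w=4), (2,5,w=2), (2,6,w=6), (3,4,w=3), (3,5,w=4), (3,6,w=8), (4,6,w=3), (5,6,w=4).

Apply Kruskal's algorithm (sort edges by weight, add if no cycle):

Sorted edges by weight:
  (2,5) w=2
  (2,3) w=2
  (1,2) w=3
  (3,4) w=3
  (4,6) w=3
  (1,5) w=4
  (2,4) w=4
  (3,5) w=4
  (5,6) w=4
  (1,3) w=6
  (2,6) w=6
  (1,4) w=7
  (3,6) w=8

Add edge (2,5) w=2 -- no cycle. Running total: 2
Add edge (2,3) w=2 -- no cycle. Running total: 4
Add edge (1,2) w=3 -- no cycle. Running total: 7
Add edge (3,4) w=3 -- no cycle. Running total: 10
Add edge (4,6) w=3 -- no cycle. Running total: 13

MST edges: (2,5,w=2), (2,3,w=2), (1,2,w=3), (3,4,w=3), (4,6,w=3)
Total MST weight: 2 + 2 + 3 + 3 + 3 = 13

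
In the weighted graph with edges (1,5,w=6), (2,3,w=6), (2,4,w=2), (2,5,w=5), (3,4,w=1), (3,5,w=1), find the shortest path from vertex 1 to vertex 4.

Step 1: Build adjacency list with weights:
  1: 5(w=6)
  2: 3(w=6), 4(w=2), 5(w=5)
  3: 2(w=6), 4(w=1), 5(w=1)
  4: 2(w=2), 3(w=1)
  5: 1(w=6), 2(w=5), 3(w=1)

Step 2: Apply Dijkstra's algorithm from vertex 1:
  Visit vertex 1 (distance=0)
    Update dist[5] = 6
  Visit vertex 5 (distance=6)
    Update dist[2] = 11
    Update dist[3] = 7
  Visit vertex 3 (distance=7)
    Update dist[4] = 8
  Visit vertex 4 (distance=8)
    Update dist[2] = 10

Step 3: Shortest path: 1 -> 5 -> 3 -> 4
Total weight: 6 + 1 + 1 = 8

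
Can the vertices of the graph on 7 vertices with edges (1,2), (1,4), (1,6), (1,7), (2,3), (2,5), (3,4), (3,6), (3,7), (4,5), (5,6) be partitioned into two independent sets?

Step 1: Attempt 2-coloring using BFS:
  Start at vertex 1, assign color 0
  Color vertex 2 with color 1 (neighbor of 1)
  Color vertex 4 with color 1 (neighbor of 1)
  Color vertex 6 with color 1 (neighbor of 1)
  Color vertex 7 with color 1 (neighbor of 1)
  Color vertex 3 with color 0 (neighbor of 2)
  Color vertex 5 with color 0 (neighbor of 2)

Step 2: 2-coloring succeeded. No conflicts found.
  Set A (color 0): {1, 3, 5}
  Set B (color 1): {2, 4, 6, 7}

The graph is bipartite with partition {1, 3, 5}, {2, 4, 6, 7}.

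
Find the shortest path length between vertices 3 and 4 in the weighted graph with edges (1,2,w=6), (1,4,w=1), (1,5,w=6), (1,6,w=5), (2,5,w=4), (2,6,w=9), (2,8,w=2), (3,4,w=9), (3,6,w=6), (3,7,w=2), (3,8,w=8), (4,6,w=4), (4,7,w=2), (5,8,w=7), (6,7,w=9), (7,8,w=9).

Step 1: Build adjacency list with weights:
  1: 2(w=6), 4(w=1), 5(w=6), 6(w=5)
  2: 1(w=6), 5(w=4), 6(w=9), 8(w=2)
  3: 4(w=9), 6(w=6), 7(w=2), 8(w=8)
  4: 1(w=1), 3(w=9), 6(w=4), 7(w=2)
  5: 1(w=6), 2(w=4), 8(w=7)
  6: 1(w=5), 2(w=9), 3(w=6), 4(w=4), 7(w=9)
  7: 3(w=2), 4(w=2), 6(w=9), 8(w=9)
  8: 2(w=2), 3(w=8), 5(w=7), 7(w=9)

Step 2: Apply Dijkstra's algorithm from vertex 3:
  Visit vertex 3 (distance=0)
    Update dist[4] = 9
    Update dist[6] = 6
    Update dist[7] = 2
    Update dist[8] = 8
  Visit vertex 7 (distance=2)
    Update dist[4] = 4
  Visit vertex 4 (distance=4)
    Update dist[1] = 5

Step 3: Shortest path: 3 -> 7 -> 4
Total weight: 2 + 2 = 4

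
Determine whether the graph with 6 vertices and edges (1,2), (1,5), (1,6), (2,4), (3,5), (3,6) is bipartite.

Step 1: Attempt 2-coloring using BFS:
  Start at vertex 1, assign color 0
  Color vertex 2 with color 1 (neighbor of 1)
  Color vertex 5 with color 1 (neighbor of 1)
  Color vertex 6 with color 1 (neighbor of 1)
  Color vertex 4 with color 0 (neighbor of 2)
  Color vertex 3 with color 0 (neighbor of 5)

Step 2: 2-coloring succeeded. No conflicts found.
  Set A (color 0): {1, 3, 4}
  Set B (color 1): {2, 5, 6}

The graph is bipartite with partition {1, 3, 4}, {2, 5, 6}.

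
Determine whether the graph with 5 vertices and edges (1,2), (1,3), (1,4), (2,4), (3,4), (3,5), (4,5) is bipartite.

Step 1: Attempt 2-coloring using BFS:
  Start at vertex 1, assign color 0
  Color vertex 2 with color 1 (neighbor of 1)
  Color vertex 3 with color 1 (neighbor of 1)
  Color vertex 4 with color 1 (neighbor of 1)

Step 2: Conflict found! Vertices 2 and 4 are adjacent but have the same color.
This means the graph contains an odd cycle.

The graph is NOT bipartite.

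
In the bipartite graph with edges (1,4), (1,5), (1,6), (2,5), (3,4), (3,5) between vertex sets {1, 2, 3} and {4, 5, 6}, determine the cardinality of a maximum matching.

Step 1: List the neighbors of each left vertex:
  1: 4, 5, 6
  2: 5
  3: 4, 5

Step 2: Greedily match left vertices, then look for augmenting paths:
  Match 1 -- 6
  Match 2 -- 5
  Match 3 -- 4
  No augmenting path remains.

Step 3: Verify this is maximum:
  Matching size 3 = min(|L|, |R|) = min(3, 3), which is an upper bound, so this matching is maximum.

Maximum matching: {(1,6), (2,5), (3,4)}
Size: 3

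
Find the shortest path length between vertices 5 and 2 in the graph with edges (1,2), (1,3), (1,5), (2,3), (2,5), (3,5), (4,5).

Step 1: Build adjacency list:
  1: 2, 3, 5
  2: 1, 3, 5
  3: 1, 2, 5
  4: 5
  5: 1, 2, 3, 4

Step 2: BFS from vertex 5 to find shortest path to 2:
  vertex 1 reached at distance 1
  vertex 2 reached at distance 1

Step 3: Shortest path: 5 -> 2
Path length: 1 edge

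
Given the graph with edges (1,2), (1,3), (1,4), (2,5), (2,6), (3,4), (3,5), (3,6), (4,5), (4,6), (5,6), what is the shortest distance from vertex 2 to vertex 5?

Step 1: Build adjacency list:
  1: 2, 3, 4
  2: 1, 5, 6
  3: 1, 4, 5, 6
  4: 1, 3, 5, 6
  5: 2, 3, 4, 6
  6: 2, 3, 4, 5

Step 2: BFS from vertex 2 to find shortest path to 5:
  vertex 1 reached at distance 1
  vertex 5 reached at distance 1

Step 3: Shortest path: 2 -> 5
Path length: 1 edge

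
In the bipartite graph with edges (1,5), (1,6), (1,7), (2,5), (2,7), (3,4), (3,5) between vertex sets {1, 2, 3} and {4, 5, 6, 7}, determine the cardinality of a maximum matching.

Step 1: List the neighbors of each left vertex:
  1: 5, 6, 7
  2: 5, 7
  3: 4, 5

Step 2: Greedily match left vertices, then look for augmenting paths:
  Match 1 -- 5
  Match 2 -- 7
  Match 3 -- 4
  No augmenting path remains.

Step 3: Verify this is maximum:
  Matching size 3 = min(|L|, |R|) = min(3, 4), which is an upper bound, so this matching is maximum.

Maximum matching: {(1,5), (2,7), (3,4)}
Size: 3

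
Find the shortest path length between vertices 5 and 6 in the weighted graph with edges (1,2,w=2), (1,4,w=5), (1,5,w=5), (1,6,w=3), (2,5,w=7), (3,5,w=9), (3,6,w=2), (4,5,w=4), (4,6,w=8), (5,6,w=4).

Step 1: Build adjacency list with weights:
  1: 2(w=2), 4(w=5), 5(w=5), 6(w=3)
  2: 1(w=2), 5(w=7)
  3: 5(w=9), 6(w=2)
  4: 1(w=5), 5(w=4), 6(w=8)
  5: 1(w=5), 2(w=7), 3(w=9), 4(w=4), 6(w=4)
  6: 1(w=3), 3(w=2), 4(w=8), 5(w=4)

Step 2: Apply Dijkstra's algorithm from vertex 5:
  Visit vertex 5 (distance=0)
    Update dist[1] = 5
    Update dist[2] = 7
    Update dist[3] = 9
    Update dist[4] = 4
    Update dist[6] = 4
  Visit vertex 4 (distance=4)
  Visit vertex 6 (distance=4)
    Update dist[3] = 6

Step 3: Shortest path: 5 -> 6
Total weight: 4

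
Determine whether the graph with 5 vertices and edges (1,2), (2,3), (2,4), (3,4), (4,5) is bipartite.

Step 1: Attempt 2-coloring using BFS:
  Start at vertex 1, assign color 0
  Color vertex 2 with color 1 (neighbor of 1)
  Color vertex 3 with color 0 (neighbor of 2)
  Color vertex 4 with color 0 (neighbor of 2)

Step 2: Conflict found! Vertices 3 and 4 are adjacent but have the same color.
This means the graph contains an odd cycle.

The graph is NOT bipartite.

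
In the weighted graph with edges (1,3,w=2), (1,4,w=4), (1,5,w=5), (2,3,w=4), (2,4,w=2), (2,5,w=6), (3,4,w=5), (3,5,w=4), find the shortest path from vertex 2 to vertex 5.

Step 1: Build adjacency list with weights:
  1: 3(w=2), 4(w=4), 5(w=5)
  2: 3(w=4), 4(w=2), 5(w=6)
  3: 1(w=2), 2(w=4), 4(w=5), 5(w=4)
  4: 1(w=4), 2(w=2), 3(w=5)
  5: 1(w=5), 2(w=6), 3(w=4)

Step 2: Apply Dijkstra's algorithm from vertex 2:
  Visit vertex 2 (distance=0)
    Update dist[3] = 4
    Update dist[4] = 2
    Update dist[5] = 6
  Visit vertex 4 (distance=2)
    Update dist[1] = 6
  Visit vertex 3 (distance=4)
  Visit vertex 1 (distance=6)
  Visit vertex 5 (distance=6)

Step 3: Shortest path: 2 -> 5
Total weight: 6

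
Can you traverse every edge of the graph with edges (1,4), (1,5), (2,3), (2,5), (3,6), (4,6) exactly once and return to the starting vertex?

Step 1: Find the degree of each vertex:
  deg(1) = 2
  deg(2) = 2
  deg(3) = 2
  deg(4) = 2
  deg(5) = 2
  deg(6) = 2

Step 2: Count vertices with odd degree:
  All vertices have even degree (0 odd-degree vertices)

Step 3: Apply Euler's theorem:
  - Eulerian circuit exists iff graph is connected and all vertices have even degree
  - Eulerian path exists iff graph is connected and has 0 or 2 odd-degree vertices

Graph is connected with 0 odd-degree vertices.
Both Eulerian circuit and Eulerian path exist.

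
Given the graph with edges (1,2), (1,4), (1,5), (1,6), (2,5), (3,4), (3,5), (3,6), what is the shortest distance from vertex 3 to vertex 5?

Step 1: Build adjacency list:
  1: 2, 4, 5, 6
  2: 1, 5
  3: 4, 5, 6
  4: 1, 3
  5: 1, 2, 3
  6: 1, 3

Step 2: BFS from vertex 3 to find shortest path to 5:
  vertex 4 reached at distance 1
  vertex 5 reached at distance 1

Step 3: Shortest path: 3 -> 5
Path length: 1 edge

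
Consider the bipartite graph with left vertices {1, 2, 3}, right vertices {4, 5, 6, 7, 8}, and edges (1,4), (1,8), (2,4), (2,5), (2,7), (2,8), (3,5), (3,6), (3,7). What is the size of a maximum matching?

Step 1: List the neighbors of each left vertex:
  1: 4, 8
  2: 4, 5, 7, 8
  3: 5, 6, 7

Step 2: Greedily match left vertices, then look for augmenting paths:
  Match 1 -- 4
  Match 2 -- 5
  Match 3 -- 6
  No augmenting path remains.

Step 3: Verify this is maximum:
  Matching size 3 = min(|L|, |R|) = min(3, 5), which is an upper bound, so this matching is maximum.

Maximum matching: {(1,4), (2,5), (3,6)}
Size: 3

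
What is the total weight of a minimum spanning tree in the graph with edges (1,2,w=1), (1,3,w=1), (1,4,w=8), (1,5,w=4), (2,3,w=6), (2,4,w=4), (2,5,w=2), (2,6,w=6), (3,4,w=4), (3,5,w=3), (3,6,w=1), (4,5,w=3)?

Apply Kruskal's algorithm (sort edges by weight, add if no cycle):

Sorted edges by weight:
  (1,3) w=1
  (1,2) w=1
  (3,6) w=1
  (2,5) w=2
  (3,5) w=3
  (4,5) w=3
  (1,5) w=4
  (2,4) w=4
  (3,4) w=4
  (2,3) w=6
  (2,6) w=6
  (1,4) w=8

Add edge (1,3) w=1 -- no cycle. Running total: 1
Add edge (1,2) w=1 -- no cycle. Running total: 2
Add edge (3,6) w=1 -- no cycle. Running total: 3
Add edge (2,5) w=2 -- no cycle. Running total: 5
Skip edge (3,5) w=3 -- would create cycle
Add edge (4,5) w=3 -- no cycle. Running total: 8

MST edges: (1,3,w=1), (1,2,w=1), (3,6,w=1), (2,5,w=2), (4,5,w=3)
Total MST weight: 1 + 1 + 1 + 2 + 3 = 8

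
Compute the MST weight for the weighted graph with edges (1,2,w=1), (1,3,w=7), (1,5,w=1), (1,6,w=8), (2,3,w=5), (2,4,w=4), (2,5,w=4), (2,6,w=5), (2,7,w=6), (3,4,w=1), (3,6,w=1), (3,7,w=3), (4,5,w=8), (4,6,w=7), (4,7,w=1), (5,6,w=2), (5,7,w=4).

Apply Kruskal's algorithm (sort edges by weight, add if no cycle):

Sorted edges by weight:
  (1,2) w=1
  (1,5) w=1
  (3,4) w=1
  (3,6) w=1
  (4,7) w=1
  (5,6) w=2
  (3,7) w=3
  (2,5) w=4
  (2,4) w=4
  (5,7) w=4
  (2,3) w=5
  (2,6) w=5
  (2,7) w=6
  (1,3) w=7
  (4,6) w=7
  (1,6) w=8
  (4,5) w=8

Add edge (1,2) w=1 -- no cycle. Running total: 1
Add edge (1,5) w=1 -- no cycle. Running total: 2
Add edge (3,4) w=1 -- no cycle. Running total: 3
Add edge (3,6) w=1 -- no cycle. Running total: 4
Add edge (4,7) w=1 -- no cycle. Running total: 5
Add edge (5,6) w=2 -- no cycle. Running total: 7

MST edges: (1,2,w=1), (1,5,w=1), (3,4,w=1), (3,6,w=1), (4,7,w=1), (5,6,w=2)
Total MST weight: 1 + 1 + 1 + 1 + 1 + 2 = 7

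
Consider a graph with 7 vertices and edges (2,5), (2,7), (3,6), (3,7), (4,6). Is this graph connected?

Step 1: Build adjacency list from edges:
  1: (none)
  2: 5, 7
  3: 6, 7
  4: 6
  5: 2
  6: 3, 4
  7: 2, 3

Step 2: Run BFS/DFS from vertex 1:
  Visited: {1}
  Reached 1 of 7 vertices

Step 3: Only 1 of 7 vertices reached. Graph is disconnected.
Connected components: {1}, {2, 3, 4, 5, 6, 7}
Answer: No, the graph is not connected (2 components).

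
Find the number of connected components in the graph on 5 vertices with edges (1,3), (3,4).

Step 1: Build adjacency list from edges:
  1: 3
  2: (none)
  3: 1, 4
  4: 3
  5: (none)

Step 2: Run BFS/DFS from vertex 1:
  Visited: {1, 3, 4}
  Reached 3 of 5 vertices

Step 3: Only 3 of 5 vertices reached. Graph is disconnected.
Connected components: {1, 3, 4}, {2}, {5}
Number of connected components: 3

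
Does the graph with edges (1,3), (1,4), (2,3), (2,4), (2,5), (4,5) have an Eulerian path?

Step 1: Find the degree of each vertex:
  deg(1) = 2
  deg(2) = 3
  deg(3) = 2
  deg(4) = 3
  deg(5) = 2

Step 2: Count vertices with odd degree:
  Odd-degree vertices: 2, 4 (2 total)

Step 3: Apply Euler's theorem:
  - Eulerian circuit exists iff graph is connected and all vertices have even degree
  - Eulerian path exists iff graph is connected and has 0 or 2 odd-degree vertices

Graph is connected with exactly 2 odd-degree vertices (2, 4).
Eulerian path exists (starting and ending at the odd-degree vertices), but no Eulerian circuit.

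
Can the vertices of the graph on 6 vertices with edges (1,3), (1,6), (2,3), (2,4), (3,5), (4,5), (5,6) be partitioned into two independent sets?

Step 1: Attempt 2-coloring using BFS:
  Start at vertex 1, assign color 0
  Color vertex 3 with color 1 (neighbor of 1)
  Color vertex 6 with color 1 (neighbor of 1)
  Color vertex 2 with color 0 (neighbor of 3)
  Color vertex 5 with color 0 (neighbor of 3)
  Color vertex 4 with color 1 (neighbor of 2)

Step 2: 2-coloring succeeded. No conflicts found.
  Set A (color 0): {1, 2, 5}
  Set B (color 1): {3, 4, 6}

The graph is bipartite with partition {1, 2, 5}, {3, 4, 6}.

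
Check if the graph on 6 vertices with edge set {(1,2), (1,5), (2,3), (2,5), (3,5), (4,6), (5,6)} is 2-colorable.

Step 1: Attempt 2-coloring using BFS:
  Start at vertex 1, assign color 0
  Color vertex 2 with color 1 (neighbor of 1)
  Color vertex 5 with color 1 (neighbor of 1)
  Color vertex 3 with color 0 (neighbor of 2)

Step 2: Conflict found! Vertices 2 and 5 are adjacent but have the same color.
This means the graph contains an odd cycle.

The graph is NOT bipartite.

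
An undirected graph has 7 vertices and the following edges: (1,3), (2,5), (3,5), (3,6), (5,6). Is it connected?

Step 1: Build adjacency list from edges:
  1: 3
  2: 5
  3: 1, 5, 6
  4: (none)
  5: 2, 3, 6
  6: 3, 5
  7: (none)

Step 2: Run BFS/DFS from vertex 1:
  Visited: {1, 3, 5, 6, 2}
  Reached 5 of 7 vertices

Step 3: Only 5 of 7 vertices reached. Graph is disconnected.
Connected components: {1, 2, 3, 5, 6}, {4}, {7}
Answer: No, the graph is not connected (3 components).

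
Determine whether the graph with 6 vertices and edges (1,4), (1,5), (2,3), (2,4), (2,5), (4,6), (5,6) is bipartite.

Step 1: Attempt 2-coloring using BFS:
  Start at vertex 1, assign color 0
  Color vertex 4 with color 1 (neighbor of 1)
  Color vertex 5 with color 1 (neighbor of 1)
  Color vertex 2 with color 0 (neighbor of 4)
  Color vertex 6 with color 0 (neighbor of 4)
  Color vertex 3 with color 1 (neighbor of 2)

Step 2: 2-coloring succeeded. No conflicts found.
  Set A (color 0): {1, 2, 6}
  Set B (color 1): {3, 4, 5}

The graph is bipartite with partition {1, 2, 6}, {3, 4, 5}.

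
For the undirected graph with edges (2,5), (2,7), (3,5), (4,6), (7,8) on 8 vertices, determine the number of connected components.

Step 1: Build adjacency list from edges:
  1: (none)
  2: 5, 7
  3: 5
  4: 6
  5: 2, 3
  6: 4
  7: 2, 8
  8: 7

Step 2: Run BFS/DFS from vertex 1:
  Visited: {1}
  Reached 1 of 8 vertices

Step 3: Only 1 of 8 vertices reached. Graph is disconnected.
Connected components: {1}, {2, 3, 5, 7, 8}, {4, 6}
Number of connected components: 3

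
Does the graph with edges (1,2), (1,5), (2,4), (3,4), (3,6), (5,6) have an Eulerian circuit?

Step 1: Find the degree of each vertex:
  deg(1) = 2
  deg(2) = 2
  deg(3) = 2
  deg(4) = 2
  deg(5) = 2
  deg(6) = 2

Step 2: Count vertices with odd degree:
  All vertices have even degree (0 odd-degree vertices)

Step 3: Apply Euler's theorem:
  - Eulerian circuit exists iff graph is connected and all vertices have even degree
  - Eulerian path exists iff graph is connected and has 0 or 2 odd-degree vertices

Graph is connected with 0 odd-degree vertices.
Both Eulerian circuit and Eulerian path exist.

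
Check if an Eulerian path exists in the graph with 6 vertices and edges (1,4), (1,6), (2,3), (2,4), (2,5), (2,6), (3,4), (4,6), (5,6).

Step 1: Find the degree of each vertex:
  deg(1) = 2
  deg(2) = 4
  deg(3) = 2
  deg(4) = 4
  deg(5) = 2
  deg(6) = 4

Step 2: Count vertices with odd degree:
  All vertices have even degree (0 odd-degree vertices)

Step 3: Apply Euler's theorem:
  - Eulerian circuit exists iff graph is connected and all vertices have even degree
  - Eulerian path exists iff graph is connected and has 0 or 2 odd-degree vertices

Graph is connected with 0 odd-degree vertices.
Both Eulerian circuit and Eulerian path exist.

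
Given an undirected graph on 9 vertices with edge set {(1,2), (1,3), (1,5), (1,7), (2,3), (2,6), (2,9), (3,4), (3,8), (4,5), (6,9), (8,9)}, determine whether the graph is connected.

Step 1: Build adjacency list from edges:
  1: 2, 3, 5, 7
  2: 1, 3, 6, 9
  3: 1, 2, 4, 8
  4: 3, 5
  5: 1, 4
  6: 2, 9
  7: 1
  8: 3, 9
  9: 2, 6, 8

Step 2: Run BFS/DFS from vertex 1:
  Visited: {1, 2, 3, 5, 7, 6, 9, 4, 8}
  Reached 9 of 9 vertices

Step 3: All 9 vertices reached from vertex 1, so the graph is connected.
Answer: Yes, the graph is connected.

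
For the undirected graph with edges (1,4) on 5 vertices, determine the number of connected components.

Step 1: Build adjacency list from edges:
  1: 4
  2: (none)
  3: (none)
  4: 1
  5: (none)

Step 2: Run BFS/DFS from vertex 1:
  Visited: {1, 4}
  Reached 2 of 5 vertices

Step 3: Only 2 of 5 vertices reached. Graph is disconnected.
Connected components: {1, 4}, {2}, {3}, {5}
Number of connected components: 4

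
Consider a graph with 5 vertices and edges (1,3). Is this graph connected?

Step 1: Build adjacency list from edges:
  1: 3
  2: (none)
  3: 1
  4: (none)
  5: (none)

Step 2: Run BFS/DFS from vertex 1:
  Visited: {1, 3}
  Reached 2 of 5 vertices

Step 3: Only 2 of 5 vertices reached. Graph is disconnected.
Connected components: {1, 3}, {2}, {4}, {5}
Answer: No, the graph is not connected (4 components).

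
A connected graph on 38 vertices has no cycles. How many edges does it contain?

A tree on n vertices always has exactly n - 1 edges.
For n = 38: edges = 38 - 1 = 37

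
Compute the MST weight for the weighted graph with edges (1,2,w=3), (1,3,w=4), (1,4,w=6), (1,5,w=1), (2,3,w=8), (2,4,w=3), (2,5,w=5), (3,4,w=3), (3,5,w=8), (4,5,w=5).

Apply Kruskal's algorithm (sort edges by weight, add if no cycle):

Sorted edges by weight:
  (1,5) w=1
  (1,2) w=3
  (2,4) w=3
  (3,4) w=3
  (1,3) w=4
  (2,5) w=5
  (4,5) w=5
  (1,4) w=6
  (2,3) w=8
  (3,5) w=8

Add edge (1,5) w=1 -- no cycle. Running total: 1
Add edge (1,2) w=3 -- no cycle. Running total: 4
Add edge (2,4) w=3 -- no cycle. Running total: 7
Add edge (3,4) w=3 -- no cycle. Running total: 10

MST edges: (1,5,w=1), (1,2,w=3), (2,4,w=3), (3,4,w=3)
Total MST weight: 1 + 3 + 3 + 3 = 10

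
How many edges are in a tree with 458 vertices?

A tree on n vertices always has exactly n - 1 edges.
For n = 458: edges = 458 - 1 = 457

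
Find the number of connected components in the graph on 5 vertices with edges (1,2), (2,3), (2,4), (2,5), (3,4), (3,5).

Step 1: Build adjacency list from edges:
  1: 2
  2: 1, 3, 4, 5
  3: 2, 4, 5
  4: 2, 3
  5: 2, 3

Step 2: Run BFS/DFS from vertex 1:
  Visited: {1, 2, 3, 4, 5}
  Reached 5 of 5 vertices

Step 3: All 5 vertices reached from vertex 1, so the graph is connected.
Number of connected components: 1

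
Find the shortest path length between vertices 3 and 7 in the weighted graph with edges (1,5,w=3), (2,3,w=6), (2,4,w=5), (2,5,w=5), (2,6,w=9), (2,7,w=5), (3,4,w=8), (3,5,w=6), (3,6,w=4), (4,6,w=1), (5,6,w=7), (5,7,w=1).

Step 1: Build adjacency list with weights:
  1: 5(w=3)
  2: 3(w=6), 4(w=5), 5(w=5), 6(w=9), 7(w=5)
  3: 2(w=6), 4(w=8), 5(w=6), 6(w=4)
  4: 2(w=5), 3(w=8), 6(w=1)
  5: 1(w=3), 2(w=5), 3(w=6), 6(w=7), 7(w=1)
  6: 2(w=9), 3(w=4), 4(w=1), 5(w=7)
  7: 2(w=5), 5(w=1)

Step 2: Apply Dijkstra's algorithm from vertex 3:
  Visit vertex 3 (distance=0)
    Update dist[2] = 6
    Update dist[4] = 8
    Update dist[5] = 6
    Update dist[6] = 4
  Visit vertex 6 (distance=4)
    Update dist[4] = 5
  Visit vertex 4 (distance=5)
  Visit vertex 2 (distance=6)
    Update dist[7] = 11
  Visit vertex 5 (distance=6)
    Update dist[1] = 9
    Update dist[7] = 7
  Visit vertex 7 (distance=7)

Step 3: Shortest path: 3 -> 5 -> 7
Total weight: 6 + 1 = 7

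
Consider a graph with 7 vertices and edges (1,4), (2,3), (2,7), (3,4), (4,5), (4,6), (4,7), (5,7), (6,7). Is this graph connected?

Step 1: Build adjacency list from edges:
  1: 4
  2: 3, 7
  3: 2, 4
  4: 1, 3, 5, 6, 7
  5: 4, 7
  6: 4, 7
  7: 2, 4, 5, 6

Step 2: Run BFS/DFS from vertex 1:
  Visited: {1, 4, 3, 5, 6, 7, 2}
  Reached 7 of 7 vertices

Step 3: All 7 vertices reached from vertex 1, so the graph is connected.
Answer: Yes, the graph is connected.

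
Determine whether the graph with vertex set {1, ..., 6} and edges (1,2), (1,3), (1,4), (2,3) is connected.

Step 1: Build adjacency list from edges:
  1: 2, 3, 4
  2: 1, 3
  3: 1, 2
  4: 1
  5: (none)
  6: (none)

Step 2: Run BFS/DFS from vertex 1:
  Visited: {1, 2, 3, 4}
  Reached 4 of 6 vertices

Step 3: Only 4 of 6 vertices reached. Graph is disconnected.
Connected components: {1, 2, 3, 4}, {5}, {6}
Answer: No, the graph is not connected (3 components).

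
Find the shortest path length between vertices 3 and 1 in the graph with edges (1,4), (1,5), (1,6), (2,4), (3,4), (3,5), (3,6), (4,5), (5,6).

Step 1: Build adjacency list:
  1: 4, 5, 6
  2: 4
  3: 4, 5, 6
  4: 1, 2, 3, 5
  5: 1, 3, 4, 6
  6: 1, 3, 5

Step 2: BFS from vertex 3 to find shortest path to 1:
  vertex 4 reached at distance 1
  vertex 5 reached at distance 1
  vertex 6 reached at distance 1
  vertex 1 reached at distance 2

Step 3: Shortest path: 3 -> 4 -> 1
Path length: 2 edges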